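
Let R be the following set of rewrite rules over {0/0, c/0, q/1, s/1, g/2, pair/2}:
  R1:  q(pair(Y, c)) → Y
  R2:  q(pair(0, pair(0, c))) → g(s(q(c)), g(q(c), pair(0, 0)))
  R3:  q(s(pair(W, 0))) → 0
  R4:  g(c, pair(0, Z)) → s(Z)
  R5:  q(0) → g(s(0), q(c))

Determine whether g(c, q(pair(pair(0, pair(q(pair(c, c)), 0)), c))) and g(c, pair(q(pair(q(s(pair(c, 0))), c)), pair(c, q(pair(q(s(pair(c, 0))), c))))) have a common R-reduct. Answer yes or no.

Reduce t₁ = g(c, q(pair(pair(0, pair(q(pair(c, c)), 0)), c))):
1. g(c, q(pair(pair(0, pair(q(pair(c, c)), 0)), c)))  →  g(c, pair(0, pair(q(pair(c, c)), 0)))   [R1 at 2]
2. g(c, pair(0, pair(q(pair(c, c)), 0)))  →  s(pair(q(pair(c, c)), 0))   [R4 at ε]
3. s(pair(q(pair(c, c)), 0))  →  s(pair(c, 0))   [R1 at 1.1]

Reduce t₂ = g(c, pair(q(pair(q(s(pair(c, 0))), c)), pair(c, q(pair(q(s(pair(c, 0))), c))))):
1. g(c, pair(q(pair(q(s(pair(c, 0))), c)), pair(c, q(pair(q(s(pair(c, 0))), c)))))  →  g(c, pair(q(s(pair(c, 0))), pair(c, q(pair(q(s(pair(c, 0))), c)))))   [R1 at 2.1]
2. g(c, pair(q(s(pair(c, 0))), pair(c, q(pair(q(s(pair(c, 0))), c)))))  →  g(c, pair(0, pair(c, q(pair(q(s(pair(c, 0))), c)))))   [R3 at 2.1]
3. g(c, pair(0, pair(c, q(pair(q(s(pair(c, 0))), c)))))  →  s(pair(c, q(pair(q(s(pair(c, 0))), c))))   [R4 at ε]
4. s(pair(c, q(pair(q(s(pair(c, 0))), c))))  →  s(pair(c, q(s(pair(c, 0)))))   [R1 at 1.2]
5. s(pair(c, q(s(pair(c, 0)))))  →  s(pair(c, 0))   [R3 at 1.2]

yes — NF(t₁) = s(pair(c, 0)), NF(t₂) = s(pair(c, 0))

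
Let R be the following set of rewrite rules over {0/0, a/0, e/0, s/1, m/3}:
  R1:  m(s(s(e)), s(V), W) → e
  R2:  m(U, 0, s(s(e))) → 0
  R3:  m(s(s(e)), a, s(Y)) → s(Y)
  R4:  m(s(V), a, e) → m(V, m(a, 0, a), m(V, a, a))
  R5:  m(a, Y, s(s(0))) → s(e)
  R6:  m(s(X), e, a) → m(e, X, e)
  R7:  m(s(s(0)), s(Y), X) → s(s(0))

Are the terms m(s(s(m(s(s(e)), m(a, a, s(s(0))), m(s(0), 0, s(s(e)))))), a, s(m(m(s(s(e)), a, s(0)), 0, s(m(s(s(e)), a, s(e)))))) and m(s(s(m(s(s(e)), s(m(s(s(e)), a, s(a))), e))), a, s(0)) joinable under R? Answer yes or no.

yes — NF(t₁) = s(0), NF(t₂) = s(0)

Reduce t₁ = m(s(s(m(s(s(e)), m(a, a, s(s(0))), m(s(0), 0, s(s(e)))))), a, s(m(m(s(s(e)), a, s(0)), 0, s(m(s(s(e)), a, s(e)))))):
1. m(s(s(m(s(s(e)), m(a, a, s(s(0))), m(s(0), 0, s(s(e)))))), a, s(m(m(s(s(e)), a, s(0)), 0, s(m(s(s(e)), a, s(e))))))  →  m(s(s(m(s(s(e)), s(e), m(s(0), 0, s(s(e)))))), a, s(m(m(s(s(e)), a, s(0)), 0, s(m(s(s(e)), a, s(e))))))   [R5 at 1.1.1.2]
2. m(s(s(m(s(s(e)), s(e), m(s(0), 0, s(s(e)))))), a, s(m(m(s(s(e)), a, s(0)), 0, s(m(s(s(e)), a, s(e))))))  →  m(s(s(e)), a, s(m(m(s(s(e)), a, s(0)), 0, s(m(s(s(e)), a, s(e))))))   [R1 at 1.1.1]
3. m(s(s(e)), a, s(m(m(s(s(e)), a, s(0)), 0, s(m(s(s(e)), a, s(e))))))  →  s(m(m(s(s(e)), a, s(0)), 0, s(m(s(s(e)), a, s(e)))))   [R3 at ε]
4. s(m(m(s(s(e)), a, s(0)), 0, s(m(s(s(e)), a, s(e)))))  →  s(m(s(0), 0, s(m(s(s(e)), a, s(e)))))   [R3 at 1.1]
5. s(m(s(0), 0, s(m(s(s(e)), a, s(e)))))  →  s(m(s(0), 0, s(s(e))))   [R3 at 1.3.1]
6. s(m(s(0), 0, s(s(e))))  →  s(0)   [R2 at 1]

Reduce t₂ = m(s(s(m(s(s(e)), s(m(s(s(e)), a, s(a))), e))), a, s(0)):
1. m(s(s(m(s(s(e)), s(m(s(s(e)), a, s(a))), e))), a, s(0))  →  m(s(s(e)), a, s(0))   [R1 at 1.1.1]
2. m(s(s(e)), a, s(0))  →  s(0)   [R3 at ε]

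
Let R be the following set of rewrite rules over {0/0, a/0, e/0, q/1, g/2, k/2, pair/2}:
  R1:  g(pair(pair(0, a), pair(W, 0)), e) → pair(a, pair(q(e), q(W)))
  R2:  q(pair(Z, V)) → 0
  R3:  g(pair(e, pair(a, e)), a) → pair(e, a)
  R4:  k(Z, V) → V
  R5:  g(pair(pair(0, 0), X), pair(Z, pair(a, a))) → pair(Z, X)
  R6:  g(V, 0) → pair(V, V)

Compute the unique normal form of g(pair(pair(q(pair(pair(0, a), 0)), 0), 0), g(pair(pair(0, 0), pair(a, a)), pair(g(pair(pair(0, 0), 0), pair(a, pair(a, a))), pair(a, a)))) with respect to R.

pair(pair(a, 0), 0)

1. g(pair(pair(q(pair(pair(0, a), 0)), 0), 0), g(pair(pair(0, 0), pair(a, a)), pair(g(pair(pair(0, 0), 0), pair(a, pair(a, a))), pair(a, a))))  →  g(pair(pair(0, 0), 0), g(pair(pair(0, 0), pair(a, a)), pair(g(pair(pair(0, 0), 0), pair(a, pair(a, a))), pair(a, a))))   [R2 at 1.1.1]
2. g(pair(pair(0, 0), 0), g(pair(pair(0, 0), pair(a, a)), pair(g(pair(pair(0, 0), 0), pair(a, pair(a, a))), pair(a, a))))  →  g(pair(pair(0, 0), 0), pair(g(pair(pair(0, 0), 0), pair(a, pair(a, a))), pair(a, a)))   [R5 at 2]
3. g(pair(pair(0, 0), 0), pair(g(pair(pair(0, 0), 0), pair(a, pair(a, a))), pair(a, a)))  →  pair(g(pair(pair(0, 0), 0), pair(a, pair(a, a))), 0)   [R5 at ε]
4. pair(g(pair(pair(0, 0), 0), pair(a, pair(a, a))), 0)  →  pair(pair(a, 0), 0)   [R5 at 1]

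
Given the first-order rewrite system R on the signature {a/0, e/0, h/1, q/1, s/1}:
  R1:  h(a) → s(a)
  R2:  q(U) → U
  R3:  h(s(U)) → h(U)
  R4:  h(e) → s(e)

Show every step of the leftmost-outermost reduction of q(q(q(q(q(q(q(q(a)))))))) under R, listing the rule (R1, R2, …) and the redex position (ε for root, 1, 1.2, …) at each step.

1. q(q(q(q(q(q(q(q(a))))))))  →  q(q(q(q(q(q(q(a)))))))   [R2 at ε]
2. q(q(q(q(q(q(q(a)))))))  →  q(q(q(q(q(q(a))))))   [R2 at ε]
3. q(q(q(q(q(q(a))))))  →  q(q(q(q(q(a)))))   [R2 at ε]
4. q(q(q(q(q(a)))))  →  q(q(q(q(a))))   [R2 at ε]
5. q(q(q(q(a))))  →  q(q(q(a)))   [R2 at ε]
6. q(q(q(a)))  →  q(q(a))   [R2 at ε]
7. q(q(a))  →  q(a)   [R2 at ε]
8. q(a)  →  a   [R2 at ε]

a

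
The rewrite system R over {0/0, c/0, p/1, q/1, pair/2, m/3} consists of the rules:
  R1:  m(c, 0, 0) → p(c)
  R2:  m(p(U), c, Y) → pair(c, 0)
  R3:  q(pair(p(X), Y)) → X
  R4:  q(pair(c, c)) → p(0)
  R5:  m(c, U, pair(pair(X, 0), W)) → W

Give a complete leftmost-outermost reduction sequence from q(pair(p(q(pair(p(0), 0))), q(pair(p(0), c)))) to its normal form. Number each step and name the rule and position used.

1. q(pair(p(q(pair(p(0), 0))), q(pair(p(0), c))))  →  q(pair(p(0), 0))   [R3 at ε]
2. q(pair(p(0), 0))  →  0   [R3 at ε]

0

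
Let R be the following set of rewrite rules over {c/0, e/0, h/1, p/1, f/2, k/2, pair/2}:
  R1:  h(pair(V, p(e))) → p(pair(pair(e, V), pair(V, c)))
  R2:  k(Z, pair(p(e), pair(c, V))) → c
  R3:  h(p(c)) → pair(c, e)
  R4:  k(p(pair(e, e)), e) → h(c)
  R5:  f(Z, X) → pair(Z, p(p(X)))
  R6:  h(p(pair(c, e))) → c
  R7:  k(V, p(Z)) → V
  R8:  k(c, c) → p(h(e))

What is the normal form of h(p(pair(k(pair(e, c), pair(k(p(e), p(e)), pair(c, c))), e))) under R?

c

1. h(p(pair(k(pair(e, c), pair(k(p(e), p(e)), pair(c, c))), e)))  →  h(p(pair(k(pair(e, c), pair(p(e), pair(c, c))), e)))   [R7 at 1.1.1.2.1]
2. h(p(pair(k(pair(e, c), pair(p(e), pair(c, c))), e)))  →  h(p(pair(c, e)))   [R2 at 1.1.1]
3. h(p(pair(c, e)))  →  c   [R6 at ε]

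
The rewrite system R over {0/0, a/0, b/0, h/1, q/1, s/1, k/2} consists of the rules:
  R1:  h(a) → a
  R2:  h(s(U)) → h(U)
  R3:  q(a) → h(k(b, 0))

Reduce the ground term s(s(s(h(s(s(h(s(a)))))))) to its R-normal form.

s(s(s(a)))

1. s(s(s(h(s(s(h(s(a))))))))  →  s(s(s(h(s(h(s(a)))))))   [R2 at 1.1.1]
2. s(s(s(h(s(h(s(a)))))))  →  s(s(s(h(h(s(a))))))   [R2 at 1.1.1]
3. s(s(s(h(h(s(a))))))  →  s(s(s(h(h(a)))))   [R2 at 1.1.1.1]
4. s(s(s(h(h(a)))))  →  s(s(s(h(a))))   [R1 at 1.1.1.1]
5. s(s(s(h(a))))  →  s(s(s(a)))   [R1 at 1.1.1]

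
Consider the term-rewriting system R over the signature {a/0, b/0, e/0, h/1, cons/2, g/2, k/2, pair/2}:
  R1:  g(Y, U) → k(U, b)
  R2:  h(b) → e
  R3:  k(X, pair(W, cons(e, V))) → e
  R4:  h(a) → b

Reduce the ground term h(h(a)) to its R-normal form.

1. h(h(a))  →  h(b)   [R4 at 1]
2. h(b)  →  e   [R2 at ε]

e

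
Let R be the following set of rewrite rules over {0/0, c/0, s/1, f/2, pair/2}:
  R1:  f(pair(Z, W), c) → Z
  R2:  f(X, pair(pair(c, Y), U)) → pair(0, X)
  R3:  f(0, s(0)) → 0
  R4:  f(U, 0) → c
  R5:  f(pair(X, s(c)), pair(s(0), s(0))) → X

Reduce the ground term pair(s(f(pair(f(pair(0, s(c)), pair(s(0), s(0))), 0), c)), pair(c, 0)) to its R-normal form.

pair(s(0), pair(c, 0))

1. pair(s(f(pair(f(pair(0, s(c)), pair(s(0), s(0))), 0), c)), pair(c, 0))  →  pair(s(f(pair(0, s(c)), pair(s(0), s(0)))), pair(c, 0))   [R1 at 1.1]
2. pair(s(f(pair(0, s(c)), pair(s(0), s(0)))), pair(c, 0))  →  pair(s(0), pair(c, 0))   [R5 at 1.1]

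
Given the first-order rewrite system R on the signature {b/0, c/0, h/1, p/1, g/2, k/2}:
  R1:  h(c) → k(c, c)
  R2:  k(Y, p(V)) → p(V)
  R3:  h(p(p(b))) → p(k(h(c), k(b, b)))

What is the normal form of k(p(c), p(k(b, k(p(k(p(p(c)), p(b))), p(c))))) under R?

1. k(p(c), p(k(b, k(p(k(p(p(c)), p(b))), p(c)))))  →  p(k(b, k(p(k(p(p(c)), p(b))), p(c))))   [R2 at ε]
2. p(k(b, k(p(k(p(p(c)), p(b))), p(c))))  →  p(k(b, p(c)))   [R2 at 1.2]
3. p(k(b, p(c)))  →  p(p(c))   [R2 at 1]

p(p(c))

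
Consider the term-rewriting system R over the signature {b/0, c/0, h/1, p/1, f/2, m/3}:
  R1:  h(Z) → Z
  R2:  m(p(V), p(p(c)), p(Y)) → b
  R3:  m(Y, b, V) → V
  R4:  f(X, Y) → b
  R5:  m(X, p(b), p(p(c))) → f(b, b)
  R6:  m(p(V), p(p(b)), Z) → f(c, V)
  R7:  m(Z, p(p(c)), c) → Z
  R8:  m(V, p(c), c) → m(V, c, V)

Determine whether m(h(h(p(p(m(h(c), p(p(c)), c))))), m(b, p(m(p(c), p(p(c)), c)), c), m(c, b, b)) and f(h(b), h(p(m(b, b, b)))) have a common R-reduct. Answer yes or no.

Reduce t₁ = m(h(h(p(p(m(h(c), p(p(c)), c))))), m(b, p(m(p(c), p(p(c)), c)), c), m(c, b, b)):
1. m(h(h(p(p(m(h(c), p(p(c)), c))))), m(b, p(m(p(c), p(p(c)), c)), c), m(c, b, b))  →  m(h(p(p(m(h(c), p(p(c)), c)))), m(b, p(m(p(c), p(p(c)), c)), c), m(c, b, b))   [R1 at 1]
2. m(h(p(p(m(h(c), p(p(c)), c)))), m(b, p(m(p(c), p(p(c)), c)), c), m(c, b, b))  →  m(p(p(m(h(c), p(p(c)), c))), m(b, p(m(p(c), p(p(c)), c)), c), m(c, b, b))   [R1 at 1]
3. m(p(p(m(h(c), p(p(c)), c))), m(b, p(m(p(c), p(p(c)), c)), c), m(c, b, b))  →  m(p(p(h(c))), m(b, p(m(p(c), p(p(c)), c)), c), m(c, b, b))   [R7 at 1.1.1]
4. m(p(p(h(c))), m(b, p(m(p(c), p(p(c)), c)), c), m(c, b, b))  →  m(p(p(c)), m(b, p(m(p(c), p(p(c)), c)), c), m(c, b, b))   [R1 at 1.1.1]
5. m(p(p(c)), m(b, p(m(p(c), p(p(c)), c)), c), m(c, b, b))  →  m(p(p(c)), m(b, p(p(c)), c), m(c, b, b))   [R7 at 2.2.1]
6. m(p(p(c)), m(b, p(p(c)), c), m(c, b, b))  →  m(p(p(c)), b, m(c, b, b))   [R7 at 2]
7. m(p(p(c)), b, m(c, b, b))  →  m(c, b, b)   [R3 at ε]
8. m(c, b, b)  →  b   [R3 at ε]

Reduce t₂ = f(h(b), h(p(m(b, b, b)))):
1. f(h(b), h(p(m(b, b, b))))  →  b   [R4 at ε]

yes — NF(t₁) = b, NF(t₂) = b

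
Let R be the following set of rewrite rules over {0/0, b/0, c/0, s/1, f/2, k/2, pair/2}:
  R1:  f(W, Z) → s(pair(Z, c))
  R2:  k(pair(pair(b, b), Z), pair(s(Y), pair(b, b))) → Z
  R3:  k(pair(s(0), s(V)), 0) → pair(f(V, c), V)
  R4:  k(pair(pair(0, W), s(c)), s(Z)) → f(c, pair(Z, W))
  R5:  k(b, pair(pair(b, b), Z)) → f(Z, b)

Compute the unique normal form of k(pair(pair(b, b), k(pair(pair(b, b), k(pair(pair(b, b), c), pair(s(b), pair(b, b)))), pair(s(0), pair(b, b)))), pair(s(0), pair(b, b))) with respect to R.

1. k(pair(pair(b, b), k(pair(pair(b, b), k(pair(pair(b, b), c), pair(s(b), pair(b, b)))), pair(s(0), pair(b, b)))), pair(s(0), pair(b, b)))  →  k(pair(pair(b, b), k(pair(pair(b, b), c), pair(s(b), pair(b, b)))), pair(s(0), pair(b, b)))   [R2 at ε]
2. k(pair(pair(b, b), k(pair(pair(b, b), c), pair(s(b), pair(b, b)))), pair(s(0), pair(b, b)))  →  k(pair(pair(b, b), c), pair(s(b), pair(b, b)))   [R2 at ε]
3. k(pair(pair(b, b), c), pair(s(b), pair(b, b)))  →  c   [R2 at ε]

c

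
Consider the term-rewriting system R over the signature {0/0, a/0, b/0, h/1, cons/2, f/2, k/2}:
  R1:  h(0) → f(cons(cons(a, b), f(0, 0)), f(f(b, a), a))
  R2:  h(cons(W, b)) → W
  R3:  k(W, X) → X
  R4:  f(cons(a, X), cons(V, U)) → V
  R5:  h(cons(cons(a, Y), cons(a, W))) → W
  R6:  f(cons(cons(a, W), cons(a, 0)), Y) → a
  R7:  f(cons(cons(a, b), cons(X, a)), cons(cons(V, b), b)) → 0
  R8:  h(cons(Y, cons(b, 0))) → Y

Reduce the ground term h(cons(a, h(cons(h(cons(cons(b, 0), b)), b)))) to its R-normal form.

1. h(cons(a, h(cons(h(cons(cons(b, 0), b)), b))))  →  h(cons(a, h(cons(cons(b, 0), b))))   [R2 at 1.2]
2. h(cons(a, h(cons(cons(b, 0), b))))  →  h(cons(a, cons(b, 0)))   [R2 at 1.2]
3. h(cons(a, cons(b, 0)))  →  a   [R8 at ε]

a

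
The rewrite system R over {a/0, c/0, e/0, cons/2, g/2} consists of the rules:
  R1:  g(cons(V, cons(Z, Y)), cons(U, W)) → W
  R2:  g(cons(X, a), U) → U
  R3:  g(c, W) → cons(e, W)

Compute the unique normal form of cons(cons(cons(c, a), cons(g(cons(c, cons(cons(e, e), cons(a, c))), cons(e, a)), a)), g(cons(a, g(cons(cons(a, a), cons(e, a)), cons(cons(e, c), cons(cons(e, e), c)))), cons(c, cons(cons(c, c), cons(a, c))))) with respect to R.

cons(cons(cons(c, a), cons(a, a)), cons(cons(c, c), cons(a, c)))

1. cons(cons(cons(c, a), cons(g(cons(c, cons(cons(e, e), cons(a, c))), cons(e, a)), a)), g(cons(a, g(cons(cons(a, a), cons(e, a)), cons(cons(e, c), cons(cons(e, e), c)))), cons(c, cons(cons(c, c), cons(a, c)))))  →  cons(cons(cons(c, a), cons(a, a)), g(cons(a, g(cons(cons(a, a), cons(e, a)), cons(cons(e, c), cons(cons(e, e), c)))), cons(c, cons(cons(c, c), cons(a, c)))))   [R1 at 1.2.1]
2. cons(cons(cons(c, a), cons(a, a)), g(cons(a, g(cons(cons(a, a), cons(e, a)), cons(cons(e, c), cons(cons(e, e), c)))), cons(c, cons(cons(c, c), cons(a, c)))))  →  cons(cons(cons(c, a), cons(a, a)), g(cons(a, cons(cons(e, e), c)), cons(c, cons(cons(c, c), cons(a, c)))))   [R1 at 2.1.2]
3. cons(cons(cons(c, a), cons(a, a)), g(cons(a, cons(cons(e, e), c)), cons(c, cons(cons(c, c), cons(a, c)))))  →  cons(cons(cons(c, a), cons(a, a)), cons(cons(c, c), cons(a, c)))   [R1 at 2]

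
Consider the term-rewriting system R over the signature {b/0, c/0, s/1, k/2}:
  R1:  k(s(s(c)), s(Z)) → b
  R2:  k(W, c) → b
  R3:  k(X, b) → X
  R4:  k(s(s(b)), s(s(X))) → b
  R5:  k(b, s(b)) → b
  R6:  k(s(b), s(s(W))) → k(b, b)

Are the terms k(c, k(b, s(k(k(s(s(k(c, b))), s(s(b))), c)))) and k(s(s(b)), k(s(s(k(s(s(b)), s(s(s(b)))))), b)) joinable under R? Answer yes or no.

no — NF(t₁) = c, NF(t₂) = b

Reduce t₁ = k(c, k(b, s(k(k(s(s(k(c, b))), s(s(b))), c)))):
1. k(c, k(b, s(k(k(s(s(k(c, b))), s(s(b))), c))))  →  k(c, k(b, s(b)))   [R2 at 2.2.1]
2. k(c, k(b, s(b)))  →  k(c, b)   [R5 at 2]
3. k(c, b)  →  c   [R3 at ε]

Reduce t₂ = k(s(s(b)), k(s(s(k(s(s(b)), s(s(s(b)))))), b)):
1. k(s(s(b)), k(s(s(k(s(s(b)), s(s(s(b)))))), b))  →  k(s(s(b)), s(s(k(s(s(b)), s(s(s(b)))))))   [R3 at 2]
2. k(s(s(b)), s(s(k(s(s(b)), s(s(s(b)))))))  →  b   [R4 at ε]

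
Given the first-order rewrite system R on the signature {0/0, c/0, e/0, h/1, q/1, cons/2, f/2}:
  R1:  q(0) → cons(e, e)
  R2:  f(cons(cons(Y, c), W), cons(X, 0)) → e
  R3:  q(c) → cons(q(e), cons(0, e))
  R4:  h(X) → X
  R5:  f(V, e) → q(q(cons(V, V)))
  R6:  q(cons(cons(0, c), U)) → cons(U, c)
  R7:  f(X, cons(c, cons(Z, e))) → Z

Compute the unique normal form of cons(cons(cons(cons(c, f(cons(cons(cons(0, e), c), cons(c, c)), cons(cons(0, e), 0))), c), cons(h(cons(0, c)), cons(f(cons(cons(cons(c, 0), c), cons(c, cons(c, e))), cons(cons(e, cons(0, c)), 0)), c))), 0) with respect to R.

cons(cons(cons(cons(c, e), c), cons(cons(0, c), cons(e, c))), 0)

1. cons(cons(cons(cons(c, f(cons(cons(cons(0, e), c), cons(c, c)), cons(cons(0, e), 0))), c), cons(h(cons(0, c)), cons(f(cons(cons(cons(c, 0), c), cons(c, cons(c, e))), cons(cons(e, cons(0, c)), 0)), c))), 0)  →  cons(cons(cons(cons(c, e), c), cons(h(cons(0, c)), cons(f(cons(cons(cons(c, 0), c), cons(c, cons(c, e))), cons(cons(e, cons(0, c)), 0)), c))), 0)   [R2 at 1.1.1.2]
2. cons(cons(cons(cons(c, e), c), cons(h(cons(0, c)), cons(f(cons(cons(cons(c, 0), c), cons(c, cons(c, e))), cons(cons(e, cons(0, c)), 0)), c))), 0)  →  cons(cons(cons(cons(c, e), c), cons(cons(0, c), cons(f(cons(cons(cons(c, 0), c), cons(c, cons(c, e))), cons(cons(e, cons(0, c)), 0)), c))), 0)   [R4 at 1.2.1]
3. cons(cons(cons(cons(c, e), c), cons(cons(0, c), cons(f(cons(cons(cons(c, 0), c), cons(c, cons(c, e))), cons(cons(e, cons(0, c)), 0)), c))), 0)  →  cons(cons(cons(cons(c, e), c), cons(cons(0, c), cons(e, c))), 0)   [R2 at 1.2.2.1]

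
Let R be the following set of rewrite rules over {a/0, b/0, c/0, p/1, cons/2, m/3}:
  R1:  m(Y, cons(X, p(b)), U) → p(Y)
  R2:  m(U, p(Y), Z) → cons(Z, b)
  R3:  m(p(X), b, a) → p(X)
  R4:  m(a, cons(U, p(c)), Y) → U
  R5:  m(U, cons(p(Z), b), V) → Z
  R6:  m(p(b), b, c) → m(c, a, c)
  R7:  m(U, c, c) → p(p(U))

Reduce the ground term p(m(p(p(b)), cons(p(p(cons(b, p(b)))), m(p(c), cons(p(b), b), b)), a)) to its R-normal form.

1. p(m(p(p(b)), cons(p(p(cons(b, p(b)))), m(p(c), cons(p(b), b), b)), a))  →  p(m(p(p(b)), cons(p(p(cons(b, p(b)))), b), a))   [R5 at 1.2.2]
2. p(m(p(p(b)), cons(p(p(cons(b, p(b)))), b), a))  →  p(p(cons(b, p(b))))   [R5 at 1]

p(p(cons(b, p(b))))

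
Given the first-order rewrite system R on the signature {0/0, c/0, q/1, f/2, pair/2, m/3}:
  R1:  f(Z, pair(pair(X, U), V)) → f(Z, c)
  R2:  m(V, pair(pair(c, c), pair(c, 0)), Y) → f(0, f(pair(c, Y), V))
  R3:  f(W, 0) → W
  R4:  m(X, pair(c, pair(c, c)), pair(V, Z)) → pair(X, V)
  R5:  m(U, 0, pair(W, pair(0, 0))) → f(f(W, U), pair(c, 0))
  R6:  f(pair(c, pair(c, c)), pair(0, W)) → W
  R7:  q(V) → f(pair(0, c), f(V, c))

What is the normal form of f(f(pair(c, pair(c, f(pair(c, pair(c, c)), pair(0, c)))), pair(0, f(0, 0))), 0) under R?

0

1. f(f(pair(c, pair(c, f(pair(c, pair(c, c)), pair(0, c)))), pair(0, f(0, 0))), 0)  →  f(pair(c, pair(c, f(pair(c, pair(c, c)), pair(0, c)))), pair(0, f(0, 0)))   [R3 at ε]
2. f(pair(c, pair(c, f(pair(c, pair(c, c)), pair(0, c)))), pair(0, f(0, 0)))  →  f(pair(c, pair(c, c)), pair(0, f(0, 0)))   [R6 at 1.2.2]
3. f(pair(c, pair(c, c)), pair(0, f(0, 0)))  →  f(0, 0)   [R6 at ε]
4. f(0, 0)  →  0   [R3 at ε]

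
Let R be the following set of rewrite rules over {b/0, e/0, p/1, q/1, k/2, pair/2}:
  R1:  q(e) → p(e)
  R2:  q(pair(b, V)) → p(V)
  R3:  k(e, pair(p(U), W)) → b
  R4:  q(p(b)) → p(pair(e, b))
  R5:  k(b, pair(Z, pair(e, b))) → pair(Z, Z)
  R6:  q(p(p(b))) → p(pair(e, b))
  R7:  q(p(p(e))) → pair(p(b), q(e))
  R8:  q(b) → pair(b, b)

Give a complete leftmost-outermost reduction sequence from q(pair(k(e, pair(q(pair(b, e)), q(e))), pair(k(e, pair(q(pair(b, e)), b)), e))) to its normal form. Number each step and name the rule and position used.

p(pair(b, e))

1. q(pair(k(e, pair(q(pair(b, e)), q(e))), pair(k(e, pair(q(pair(b, e)), b)), e)))  →  q(pair(k(e, pair(p(e), q(e))), pair(k(e, pair(q(pair(b, e)), b)), e)))   [R2 at 1.1.2.1]
2. q(pair(k(e, pair(p(e), q(e))), pair(k(e, pair(q(pair(b, e)), b)), e)))  →  q(pair(b, pair(k(e, pair(q(pair(b, e)), b)), e)))   [R3 at 1.1]
3. q(pair(b, pair(k(e, pair(q(pair(b, e)), b)), e)))  →  p(pair(k(e, pair(q(pair(b, e)), b)), e))   [R2 at ε]
4. p(pair(k(e, pair(q(pair(b, e)), b)), e))  →  p(pair(k(e, pair(p(e), b)), e))   [R2 at 1.1.2.1]
5. p(pair(k(e, pair(p(e), b)), e))  →  p(pair(b, e))   [R3 at 1.1]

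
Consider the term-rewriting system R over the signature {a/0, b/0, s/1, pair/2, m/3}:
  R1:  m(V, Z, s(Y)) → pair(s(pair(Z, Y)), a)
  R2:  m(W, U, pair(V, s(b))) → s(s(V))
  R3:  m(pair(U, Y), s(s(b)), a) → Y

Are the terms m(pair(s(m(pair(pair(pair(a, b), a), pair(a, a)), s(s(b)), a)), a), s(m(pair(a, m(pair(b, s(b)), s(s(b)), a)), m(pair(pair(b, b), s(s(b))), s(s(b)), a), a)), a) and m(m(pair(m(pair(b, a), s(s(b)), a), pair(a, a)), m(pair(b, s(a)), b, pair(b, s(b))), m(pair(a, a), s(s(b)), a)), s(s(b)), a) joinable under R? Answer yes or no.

yes — NF(t₁) = a, NF(t₂) = a

Reduce t₁ = m(pair(s(m(pair(pair(pair(a, b), a), pair(a, a)), s(s(b)), a)), a), s(m(pair(a, m(pair(b, s(b)), s(s(b)), a)), m(pair(pair(b, b), s(s(b))), s(s(b)), a), a)), a):
1. m(pair(s(m(pair(pair(pair(a, b), a), pair(a, a)), s(s(b)), a)), a), s(m(pair(a, m(pair(b, s(b)), s(s(b)), a)), m(pair(pair(b, b), s(s(b))), s(s(b)), a), a)), a)  →  m(pair(s(pair(a, a)), a), s(m(pair(a, m(pair(b, s(b)), s(s(b)), a)), m(pair(pair(b, b), s(s(b))), s(s(b)), a), a)), a)   [R3 at 1.1.1]
2. m(pair(s(pair(a, a)), a), s(m(pair(a, m(pair(b, s(b)), s(s(b)), a)), m(pair(pair(b, b), s(s(b))), s(s(b)), a), a)), a)  →  m(pair(s(pair(a, a)), a), s(m(pair(a, s(b)), m(pair(pair(b, b), s(s(b))), s(s(b)), a), a)), a)   [R3 at 2.1.1.2]
3. m(pair(s(pair(a, a)), a), s(m(pair(a, s(b)), m(pair(pair(b, b), s(s(b))), s(s(b)), a), a)), a)  →  m(pair(s(pair(a, a)), a), s(m(pair(a, s(b)), s(s(b)), a)), a)   [R3 at 2.1.2]
4. m(pair(s(pair(a, a)), a), s(m(pair(a, s(b)), s(s(b)), a)), a)  →  m(pair(s(pair(a, a)), a), s(s(b)), a)   [R3 at 2.1]
5. m(pair(s(pair(a, a)), a), s(s(b)), a)  →  a   [R3 at ε]

Reduce t₂ = m(m(pair(m(pair(b, a), s(s(b)), a), pair(a, a)), m(pair(b, s(a)), b, pair(b, s(b))), m(pair(a, a), s(s(b)), a)), s(s(b)), a):
1. m(m(pair(m(pair(b, a), s(s(b)), a), pair(a, a)), m(pair(b, s(a)), b, pair(b, s(b))), m(pair(a, a), s(s(b)), a)), s(s(b)), a)  →  m(m(pair(a, pair(a, a)), m(pair(b, s(a)), b, pair(b, s(b))), m(pair(a, a), s(s(b)), a)), s(s(b)), a)   [R3 at 1.1.1]
2. m(m(pair(a, pair(a, a)), m(pair(b, s(a)), b, pair(b, s(b))), m(pair(a, a), s(s(b)), a)), s(s(b)), a)  →  m(m(pair(a, pair(a, a)), s(s(b)), m(pair(a, a), s(s(b)), a)), s(s(b)), a)   [R2 at 1.2]
3. m(m(pair(a, pair(a, a)), s(s(b)), m(pair(a, a), s(s(b)), a)), s(s(b)), a)  →  m(m(pair(a, pair(a, a)), s(s(b)), a), s(s(b)), a)   [R3 at 1.3]
4. m(m(pair(a, pair(a, a)), s(s(b)), a), s(s(b)), a)  →  m(pair(a, a), s(s(b)), a)   [R3 at 1]
5. m(pair(a, a), s(s(b)), a)  →  a   [R3 at ε]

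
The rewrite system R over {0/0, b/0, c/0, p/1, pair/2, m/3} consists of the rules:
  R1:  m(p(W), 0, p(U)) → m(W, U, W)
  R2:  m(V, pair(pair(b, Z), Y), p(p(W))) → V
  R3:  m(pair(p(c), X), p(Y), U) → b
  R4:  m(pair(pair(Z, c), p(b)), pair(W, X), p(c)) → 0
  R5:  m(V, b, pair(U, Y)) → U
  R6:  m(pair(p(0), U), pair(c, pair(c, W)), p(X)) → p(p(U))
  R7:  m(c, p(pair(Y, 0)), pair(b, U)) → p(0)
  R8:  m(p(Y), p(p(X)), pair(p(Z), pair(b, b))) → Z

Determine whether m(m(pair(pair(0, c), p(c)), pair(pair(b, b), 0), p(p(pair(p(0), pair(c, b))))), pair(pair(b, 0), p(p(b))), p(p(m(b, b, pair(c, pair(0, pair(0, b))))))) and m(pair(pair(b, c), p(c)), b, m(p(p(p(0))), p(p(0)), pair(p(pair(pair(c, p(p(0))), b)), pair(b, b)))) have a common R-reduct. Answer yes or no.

no — NF(t₁) = pair(pair(0, c), p(c)), NF(t₂) = pair(c, p(p(0)))

Reduce t₁ = m(m(pair(pair(0, c), p(c)), pair(pair(b, b), 0), p(p(pair(p(0), pair(c, b))))), pair(pair(b, 0), p(p(b))), p(p(m(b, b, pair(c, pair(0, pair(0, b))))))):
1. m(m(pair(pair(0, c), p(c)), pair(pair(b, b), 0), p(p(pair(p(0), pair(c, b))))), pair(pair(b, 0), p(p(b))), p(p(m(b, b, pair(c, pair(0, pair(0, b)))))))  →  m(pair(pair(0, c), p(c)), pair(pair(b, b), 0), p(p(pair(p(0), pair(c, b)))))   [R2 at ε]
2. m(pair(pair(0, c), p(c)), pair(pair(b, b), 0), p(p(pair(p(0), pair(c, b)))))  →  pair(pair(0, c), p(c))   [R2 at ε]

Reduce t₂ = m(pair(pair(b, c), p(c)), b, m(p(p(p(0))), p(p(0)), pair(p(pair(pair(c, p(p(0))), b)), pair(b, b)))):
1. m(pair(pair(b, c), p(c)), b, m(p(p(p(0))), p(p(0)), pair(p(pair(pair(c, p(p(0))), b)), pair(b, b))))  →  m(pair(pair(b, c), p(c)), b, pair(pair(c, p(p(0))), b))   [R8 at 3]
2. m(pair(pair(b, c), p(c)), b, pair(pair(c, p(p(0))), b))  →  pair(c, p(p(0)))   [R5 at ε]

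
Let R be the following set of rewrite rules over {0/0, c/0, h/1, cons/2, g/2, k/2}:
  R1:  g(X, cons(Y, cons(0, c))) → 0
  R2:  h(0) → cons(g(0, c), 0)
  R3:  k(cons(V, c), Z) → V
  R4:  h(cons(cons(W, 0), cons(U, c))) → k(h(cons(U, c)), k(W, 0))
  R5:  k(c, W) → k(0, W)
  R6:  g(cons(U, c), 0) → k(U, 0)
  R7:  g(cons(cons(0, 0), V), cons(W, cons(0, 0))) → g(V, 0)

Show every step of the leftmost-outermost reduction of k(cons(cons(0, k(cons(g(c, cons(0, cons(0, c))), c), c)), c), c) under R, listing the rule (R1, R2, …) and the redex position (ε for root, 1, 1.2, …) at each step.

cons(0, 0)

1. k(cons(cons(0, k(cons(g(c, cons(0, cons(0, c))), c), c)), c), c)  →  cons(0, k(cons(g(c, cons(0, cons(0, c))), c), c))   [R3 at ε]
2. cons(0, k(cons(g(c, cons(0, cons(0, c))), c), c))  →  cons(0, g(c, cons(0, cons(0, c))))   [R3 at 2]
3. cons(0, g(c, cons(0, cons(0, c))))  →  cons(0, 0)   [R1 at 2]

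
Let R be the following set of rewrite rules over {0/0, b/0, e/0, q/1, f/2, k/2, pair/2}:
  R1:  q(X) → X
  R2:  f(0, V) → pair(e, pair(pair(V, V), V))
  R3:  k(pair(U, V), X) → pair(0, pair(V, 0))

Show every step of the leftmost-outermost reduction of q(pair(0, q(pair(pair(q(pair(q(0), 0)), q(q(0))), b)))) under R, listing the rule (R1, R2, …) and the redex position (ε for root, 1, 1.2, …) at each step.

1. q(pair(0, q(pair(pair(q(pair(q(0), 0)), q(q(0))), b))))  →  pair(0, q(pair(pair(q(pair(q(0), 0)), q(q(0))), b)))   [R1 at ε]
2. pair(0, q(pair(pair(q(pair(q(0), 0)), q(q(0))), b)))  →  pair(0, pair(pair(q(pair(q(0), 0)), q(q(0))), b))   [R1 at 2]
3. pair(0, pair(pair(q(pair(q(0), 0)), q(q(0))), b))  →  pair(0, pair(pair(pair(q(0), 0), q(q(0))), b))   [R1 at 2.1.1]
4. pair(0, pair(pair(pair(q(0), 0), q(q(0))), b))  →  pair(0, pair(pair(pair(0, 0), q(q(0))), b))   [R1 at 2.1.1.1]
5. pair(0, pair(pair(pair(0, 0), q(q(0))), b))  →  pair(0, pair(pair(pair(0, 0), q(0)), b))   [R1 at 2.1.2]
6. pair(0, pair(pair(pair(0, 0), q(0)), b))  →  pair(0, pair(pair(pair(0, 0), 0), b))   [R1 at 2.1.2]

pair(0, pair(pair(pair(0, 0), 0), b))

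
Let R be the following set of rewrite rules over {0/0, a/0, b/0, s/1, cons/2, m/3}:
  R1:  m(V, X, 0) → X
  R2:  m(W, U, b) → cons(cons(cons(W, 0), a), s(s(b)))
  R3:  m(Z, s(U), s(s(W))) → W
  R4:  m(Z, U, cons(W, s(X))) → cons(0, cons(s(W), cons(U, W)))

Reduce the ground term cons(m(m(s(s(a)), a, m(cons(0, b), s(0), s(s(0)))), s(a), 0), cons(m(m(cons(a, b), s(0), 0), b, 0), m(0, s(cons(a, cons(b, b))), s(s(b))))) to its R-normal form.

1. cons(m(m(s(s(a)), a, m(cons(0, b), s(0), s(s(0)))), s(a), 0), cons(m(m(cons(a, b), s(0), 0), b, 0), m(0, s(cons(a, cons(b, b))), s(s(b)))))  →  cons(s(a), cons(m(m(cons(a, b), s(0), 0), b, 0), m(0, s(cons(a, cons(b, b))), s(s(b)))))   [R1 at 1]
2. cons(s(a), cons(m(m(cons(a, b), s(0), 0), b, 0), m(0, s(cons(a, cons(b, b))), s(s(b)))))  →  cons(s(a), cons(b, m(0, s(cons(a, cons(b, b))), s(s(b)))))   [R1 at 2.1]
3. cons(s(a), cons(b, m(0, s(cons(a, cons(b, b))), s(s(b)))))  →  cons(s(a), cons(b, b))   [R3 at 2.2]

cons(s(a), cons(b, b))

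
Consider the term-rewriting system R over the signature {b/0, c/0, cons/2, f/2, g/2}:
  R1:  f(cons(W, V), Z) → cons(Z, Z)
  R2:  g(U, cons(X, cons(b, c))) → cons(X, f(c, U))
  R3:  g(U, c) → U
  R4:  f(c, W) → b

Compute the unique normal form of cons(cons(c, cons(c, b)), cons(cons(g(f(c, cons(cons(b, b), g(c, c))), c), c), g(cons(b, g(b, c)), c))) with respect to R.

cons(cons(c, cons(c, b)), cons(cons(b, c), cons(b, b)))

1. cons(cons(c, cons(c, b)), cons(cons(g(f(c, cons(cons(b, b), g(c, c))), c), c), g(cons(b, g(b, c)), c)))  →  cons(cons(c, cons(c, b)), cons(cons(f(c, cons(cons(b, b), g(c, c))), c), g(cons(b, g(b, c)), c)))   [R3 at 2.1.1]
2. cons(cons(c, cons(c, b)), cons(cons(f(c, cons(cons(b, b), g(c, c))), c), g(cons(b, g(b, c)), c)))  →  cons(cons(c, cons(c, b)), cons(cons(b, c), g(cons(b, g(b, c)), c)))   [R4 at 2.1.1]
3. cons(cons(c, cons(c, b)), cons(cons(b, c), g(cons(b, g(b, c)), c)))  →  cons(cons(c, cons(c, b)), cons(cons(b, c), cons(b, g(b, c))))   [R3 at 2.2]
4. cons(cons(c, cons(c, b)), cons(cons(b, c), cons(b, g(b, c))))  →  cons(cons(c, cons(c, b)), cons(cons(b, c), cons(b, b)))   [R3 at 2.2.2]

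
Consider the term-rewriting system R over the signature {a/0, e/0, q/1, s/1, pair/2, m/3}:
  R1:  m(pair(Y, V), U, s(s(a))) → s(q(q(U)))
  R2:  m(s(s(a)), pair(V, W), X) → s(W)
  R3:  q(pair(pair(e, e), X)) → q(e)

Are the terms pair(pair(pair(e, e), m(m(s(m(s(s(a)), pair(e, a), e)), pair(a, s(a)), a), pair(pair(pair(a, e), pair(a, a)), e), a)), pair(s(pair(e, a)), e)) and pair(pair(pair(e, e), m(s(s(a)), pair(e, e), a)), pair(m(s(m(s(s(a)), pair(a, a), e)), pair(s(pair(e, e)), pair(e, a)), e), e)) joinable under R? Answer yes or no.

Reduce t₁ = pair(pair(pair(e, e), m(m(s(m(s(s(a)), pair(e, a), e)), pair(a, s(a)), a), pair(pair(pair(a, e), pair(a, a)), e), a)), pair(s(pair(e, a)), e)):
1. pair(pair(pair(e, e), m(m(s(m(s(s(a)), pair(e, a), e)), pair(a, s(a)), a), pair(pair(pair(a, e), pair(a, a)), e), a)), pair(s(pair(e, a)), e))  →  pair(pair(pair(e, e), m(m(s(s(a)), pair(a, s(a)), a), pair(pair(pair(a, e), pair(a, a)), e), a)), pair(s(pair(e, a)), e))   [R2 at 1.2.1.1.1]
2. pair(pair(pair(e, e), m(m(s(s(a)), pair(a, s(a)), a), pair(pair(pair(a, e), pair(a, a)), e), a)), pair(s(pair(e, a)), e))  →  pair(pair(pair(e, e), m(s(s(a)), pair(pair(pair(a, e), pair(a, a)), e), a)), pair(s(pair(e, a)), e))   [R2 at 1.2.1]
3. pair(pair(pair(e, e), m(s(s(a)), pair(pair(pair(a, e), pair(a, a)), e), a)), pair(s(pair(e, a)), e))  →  pair(pair(pair(e, e), s(e)), pair(s(pair(e, a)), e))   [R2 at 1.2]

Reduce t₂ = pair(pair(pair(e, e), m(s(s(a)), pair(e, e), a)), pair(m(s(m(s(s(a)), pair(a, a), e)), pair(s(pair(e, e)), pair(e, a)), e), e)):
1. pair(pair(pair(e, e), m(s(s(a)), pair(e, e), a)), pair(m(s(m(s(s(a)), pair(a, a), e)), pair(s(pair(e, e)), pair(e, a)), e), e))  →  pair(pair(pair(e, e), s(e)), pair(m(s(m(s(s(a)), pair(a, a), e)), pair(s(pair(e, e)), pair(e, a)), e), e))   [R2 at 1.2]
2. pair(pair(pair(e, e), s(e)), pair(m(s(m(s(s(a)), pair(a, a), e)), pair(s(pair(e, e)), pair(e, a)), e), e))  →  pair(pair(pair(e, e), s(e)), pair(m(s(s(a)), pair(s(pair(e, e)), pair(e, a)), e), e))   [R2 at 2.1.1.1]
3. pair(pair(pair(e, e), s(e)), pair(m(s(s(a)), pair(s(pair(e, e)), pair(e, a)), e), e))  →  pair(pair(pair(e, e), s(e)), pair(s(pair(e, a)), e))   [R2 at 2.1]

yes — NF(t₁) = pair(pair(pair(e, e), s(e)), pair(s(pair(e, a)), e)), NF(t₂) = pair(pair(pair(e, e), s(e)), pair(s(pair(e, a)), e))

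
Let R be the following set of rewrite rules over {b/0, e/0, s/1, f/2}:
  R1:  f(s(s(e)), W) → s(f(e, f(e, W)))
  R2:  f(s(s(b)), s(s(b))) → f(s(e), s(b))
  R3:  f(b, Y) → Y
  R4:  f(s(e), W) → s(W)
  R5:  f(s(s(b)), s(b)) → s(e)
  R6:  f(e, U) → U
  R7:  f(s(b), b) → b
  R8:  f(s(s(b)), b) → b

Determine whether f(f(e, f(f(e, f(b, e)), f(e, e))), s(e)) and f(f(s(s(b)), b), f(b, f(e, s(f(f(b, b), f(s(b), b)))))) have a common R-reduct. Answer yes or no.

no — NF(t₁) = s(e), NF(t₂) = s(b)

Reduce t₁ = f(f(e, f(f(e, f(b, e)), f(e, e))), s(e)):
1. f(f(e, f(f(e, f(b, e)), f(e, e))), s(e))  →  f(f(f(e, f(b, e)), f(e, e)), s(e))   [R6 at 1]
2. f(f(f(e, f(b, e)), f(e, e)), s(e))  →  f(f(f(b, e), f(e, e)), s(e))   [R6 at 1.1]
3. f(f(f(b, e), f(e, e)), s(e))  →  f(f(e, f(e, e)), s(e))   [R3 at 1.1]
4. f(f(e, f(e, e)), s(e))  →  f(f(e, e), s(e))   [R6 at 1]
5. f(f(e, e), s(e))  →  f(e, s(e))   [R6 at 1]
6. f(e, s(e))  →  s(e)   [R6 at ε]

Reduce t₂ = f(f(s(s(b)), b), f(b, f(e, s(f(f(b, b), f(s(b), b)))))):
1. f(f(s(s(b)), b), f(b, f(e, s(f(f(b, b), f(s(b), b))))))  →  f(b, f(b, f(e, s(f(f(b, b), f(s(b), b))))))   [R8 at 1]
2. f(b, f(b, f(e, s(f(f(b, b), f(s(b), b))))))  →  f(b, f(e, s(f(f(b, b), f(s(b), b)))))   [R3 at ε]
3. f(b, f(e, s(f(f(b, b), f(s(b), b)))))  →  f(e, s(f(f(b, b), f(s(b), b))))   [R3 at ε]
4. f(e, s(f(f(b, b), f(s(b), b))))  →  s(f(f(b, b), f(s(b), b)))   [R6 at ε]
5. s(f(f(b, b), f(s(b), b)))  →  s(f(b, f(s(b), b)))   [R3 at 1.1]
6. s(f(b, f(s(b), b)))  →  s(f(s(b), b))   [R3 at 1]
7. s(f(s(b), b))  →  s(b)   [R7 at 1]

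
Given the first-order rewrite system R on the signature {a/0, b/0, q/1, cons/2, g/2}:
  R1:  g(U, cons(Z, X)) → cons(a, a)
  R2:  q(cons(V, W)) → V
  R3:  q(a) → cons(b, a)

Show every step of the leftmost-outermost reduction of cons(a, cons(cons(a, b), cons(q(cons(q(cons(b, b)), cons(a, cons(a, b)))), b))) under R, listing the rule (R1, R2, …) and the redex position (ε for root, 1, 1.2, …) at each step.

cons(a, cons(cons(a, b), cons(b, b)))

1. cons(a, cons(cons(a, b), cons(q(cons(q(cons(b, b)), cons(a, cons(a, b)))), b)))  →  cons(a, cons(cons(a, b), cons(q(cons(b, b)), b)))   [R2 at 2.2.1]
2. cons(a, cons(cons(a, b), cons(q(cons(b, b)), b)))  →  cons(a, cons(cons(a, b), cons(b, b)))   [R2 at 2.2.1]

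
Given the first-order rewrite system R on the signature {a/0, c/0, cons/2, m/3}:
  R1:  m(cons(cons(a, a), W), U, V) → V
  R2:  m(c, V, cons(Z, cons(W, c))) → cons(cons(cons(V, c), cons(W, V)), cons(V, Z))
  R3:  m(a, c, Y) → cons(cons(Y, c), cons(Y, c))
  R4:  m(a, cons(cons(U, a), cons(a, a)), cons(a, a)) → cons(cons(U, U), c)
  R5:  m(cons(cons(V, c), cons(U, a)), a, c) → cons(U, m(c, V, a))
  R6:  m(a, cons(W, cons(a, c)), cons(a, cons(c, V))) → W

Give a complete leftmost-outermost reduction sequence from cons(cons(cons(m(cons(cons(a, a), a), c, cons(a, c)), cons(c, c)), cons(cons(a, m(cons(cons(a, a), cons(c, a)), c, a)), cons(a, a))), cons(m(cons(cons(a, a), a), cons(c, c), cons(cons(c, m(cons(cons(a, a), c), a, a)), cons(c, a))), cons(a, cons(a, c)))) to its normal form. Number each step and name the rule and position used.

1. cons(cons(cons(m(cons(cons(a, a), a), c, cons(a, c)), cons(c, c)), cons(cons(a, m(cons(cons(a, a), cons(c, a)), c, a)), cons(a, a))), cons(m(cons(cons(a, a), a), cons(c, c), cons(cons(c, m(cons(cons(a, a), c), a, a)), cons(c, a))), cons(a, cons(a, c))))  →  cons(cons(cons(cons(a, c), cons(c, c)), cons(cons(a, m(cons(cons(a, a), cons(c, a)), c, a)), cons(a, a))), cons(m(cons(cons(a, a), a), cons(c, c), cons(cons(c, m(cons(cons(a, a), c), a, a)), cons(c, a))), cons(a, cons(a, c))))   [R1 at 1.1.1]
2. cons(cons(cons(cons(a, c), cons(c, c)), cons(cons(a, m(cons(cons(a, a), cons(c, a)), c, a)), cons(a, a))), cons(m(cons(cons(a, a), a), cons(c, c), cons(cons(c, m(cons(cons(a, a), c), a, a)), cons(c, a))), cons(a, cons(a, c))))  →  cons(cons(cons(cons(a, c), cons(c, c)), cons(cons(a, a), cons(a, a))), cons(m(cons(cons(a, a), a), cons(c, c), cons(cons(c, m(cons(cons(a, a), c), a, a)), cons(c, a))), cons(a, cons(a, c))))   [R1 at 1.2.1.2]
3. cons(cons(cons(cons(a, c), cons(c, c)), cons(cons(a, a), cons(a, a))), cons(m(cons(cons(a, a), a), cons(c, c), cons(cons(c, m(cons(cons(a, a), c), a, a)), cons(c, a))), cons(a, cons(a, c))))  →  cons(cons(cons(cons(a, c), cons(c, c)), cons(cons(a, a), cons(a, a))), cons(cons(cons(c, m(cons(cons(a, a), c), a, a)), cons(c, a)), cons(a, cons(a, c))))   [R1 at 2.1]
4. cons(cons(cons(cons(a, c), cons(c, c)), cons(cons(a, a), cons(a, a))), cons(cons(cons(c, m(cons(cons(a, a), c), a, a)), cons(c, a)), cons(a, cons(a, c))))  →  cons(cons(cons(cons(a, c), cons(c, c)), cons(cons(a, a), cons(a, a))), cons(cons(cons(c, a), cons(c, a)), cons(a, cons(a, c))))   [R1 at 2.1.1.2]

cons(cons(cons(cons(a, c), cons(c, c)), cons(cons(a, a), cons(a, a))), cons(cons(cons(c, a), cons(c, a)), cons(a, cons(a, c))))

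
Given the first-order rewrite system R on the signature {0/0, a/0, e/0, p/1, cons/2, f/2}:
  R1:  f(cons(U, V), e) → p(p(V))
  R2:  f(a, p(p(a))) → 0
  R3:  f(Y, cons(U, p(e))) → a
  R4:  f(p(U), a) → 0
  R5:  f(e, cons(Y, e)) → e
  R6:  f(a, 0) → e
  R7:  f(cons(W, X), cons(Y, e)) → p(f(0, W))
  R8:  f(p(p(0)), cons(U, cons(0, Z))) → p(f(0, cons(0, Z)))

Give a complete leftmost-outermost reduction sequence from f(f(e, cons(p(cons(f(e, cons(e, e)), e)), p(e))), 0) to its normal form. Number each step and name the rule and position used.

1. f(f(e, cons(p(cons(f(e, cons(e, e)), e)), p(e))), 0)  →  f(a, 0)   [R3 at 1]
2. f(a, 0)  →  e   [R6 at ε]

e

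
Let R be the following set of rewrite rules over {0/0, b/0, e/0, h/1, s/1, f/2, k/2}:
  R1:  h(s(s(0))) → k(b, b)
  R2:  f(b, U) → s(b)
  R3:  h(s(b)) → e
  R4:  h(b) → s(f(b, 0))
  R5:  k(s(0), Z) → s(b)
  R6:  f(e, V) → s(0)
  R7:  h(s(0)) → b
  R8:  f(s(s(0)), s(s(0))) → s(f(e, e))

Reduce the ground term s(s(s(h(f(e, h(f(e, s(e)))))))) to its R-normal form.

1. s(s(s(h(f(e, h(f(e, s(e))))))))  →  s(s(s(h(s(0)))))   [R6 at 1.1.1.1]
2. s(s(s(h(s(0)))))  →  s(s(s(b)))   [R7 at 1.1.1]

s(s(s(b)))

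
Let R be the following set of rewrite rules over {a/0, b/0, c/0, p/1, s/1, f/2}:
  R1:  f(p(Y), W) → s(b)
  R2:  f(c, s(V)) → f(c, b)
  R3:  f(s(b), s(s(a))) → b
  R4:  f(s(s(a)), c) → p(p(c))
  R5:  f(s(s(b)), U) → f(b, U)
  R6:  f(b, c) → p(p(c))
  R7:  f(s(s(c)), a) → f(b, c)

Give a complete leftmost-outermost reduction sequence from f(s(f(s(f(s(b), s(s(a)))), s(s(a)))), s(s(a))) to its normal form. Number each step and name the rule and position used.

b

1. f(s(f(s(f(s(b), s(s(a)))), s(s(a)))), s(s(a)))  →  f(s(f(s(b), s(s(a)))), s(s(a)))   [R3 at 1.1.1.1]
2. f(s(f(s(b), s(s(a)))), s(s(a)))  →  f(s(b), s(s(a)))   [R3 at 1.1]
3. f(s(b), s(s(a)))  →  b   [R3 at ε]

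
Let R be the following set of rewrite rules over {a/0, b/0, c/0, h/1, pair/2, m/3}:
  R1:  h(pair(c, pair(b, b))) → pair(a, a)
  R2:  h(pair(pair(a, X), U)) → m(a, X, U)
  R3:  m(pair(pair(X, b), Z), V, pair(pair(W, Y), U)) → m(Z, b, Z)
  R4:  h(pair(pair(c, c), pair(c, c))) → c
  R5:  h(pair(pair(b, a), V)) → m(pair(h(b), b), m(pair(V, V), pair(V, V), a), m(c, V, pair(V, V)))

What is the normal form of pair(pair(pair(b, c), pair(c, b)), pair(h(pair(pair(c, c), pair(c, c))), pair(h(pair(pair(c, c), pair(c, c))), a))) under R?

pair(pair(pair(b, c), pair(c, b)), pair(c, pair(c, a)))

1. pair(pair(pair(b, c), pair(c, b)), pair(h(pair(pair(c, c), pair(c, c))), pair(h(pair(pair(c, c), pair(c, c))), a)))  →  pair(pair(pair(b, c), pair(c, b)), pair(c, pair(h(pair(pair(c, c), pair(c, c))), a)))   [R4 at 2.1]
2. pair(pair(pair(b, c), pair(c, b)), pair(c, pair(h(pair(pair(c, c), pair(c, c))), a)))  →  pair(pair(pair(b, c), pair(c, b)), pair(c, pair(c, a)))   [R4 at 2.2.1]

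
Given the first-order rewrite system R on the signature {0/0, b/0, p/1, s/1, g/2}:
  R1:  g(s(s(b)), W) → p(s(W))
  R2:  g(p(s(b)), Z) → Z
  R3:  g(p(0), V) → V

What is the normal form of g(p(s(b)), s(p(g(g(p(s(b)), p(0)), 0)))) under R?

s(p(0))

1. g(p(s(b)), s(p(g(g(p(s(b)), p(0)), 0))))  →  s(p(g(g(p(s(b)), p(0)), 0)))   [R2 at ε]
2. s(p(g(g(p(s(b)), p(0)), 0)))  →  s(p(g(p(0), 0)))   [R2 at 1.1.1]
3. s(p(g(p(0), 0)))  →  s(p(0))   [R3 at 1.1]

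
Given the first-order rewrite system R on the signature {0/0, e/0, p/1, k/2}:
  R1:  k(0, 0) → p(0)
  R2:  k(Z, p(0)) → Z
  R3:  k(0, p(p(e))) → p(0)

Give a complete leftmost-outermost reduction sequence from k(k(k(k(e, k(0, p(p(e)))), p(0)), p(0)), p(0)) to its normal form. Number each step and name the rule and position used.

e

1. k(k(k(k(e, k(0, p(p(e)))), p(0)), p(0)), p(0))  →  k(k(k(e, k(0, p(p(e)))), p(0)), p(0))   [R2 at ε]
2. k(k(k(e, k(0, p(p(e)))), p(0)), p(0))  →  k(k(e, k(0, p(p(e)))), p(0))   [R2 at ε]
3. k(k(e, k(0, p(p(e)))), p(0))  →  k(e, k(0, p(p(e))))   [R2 at ε]
4. k(e, k(0, p(p(e))))  →  k(e, p(0))   [R3 at 2]
5. k(e, p(0))  →  e   [R2 at ε]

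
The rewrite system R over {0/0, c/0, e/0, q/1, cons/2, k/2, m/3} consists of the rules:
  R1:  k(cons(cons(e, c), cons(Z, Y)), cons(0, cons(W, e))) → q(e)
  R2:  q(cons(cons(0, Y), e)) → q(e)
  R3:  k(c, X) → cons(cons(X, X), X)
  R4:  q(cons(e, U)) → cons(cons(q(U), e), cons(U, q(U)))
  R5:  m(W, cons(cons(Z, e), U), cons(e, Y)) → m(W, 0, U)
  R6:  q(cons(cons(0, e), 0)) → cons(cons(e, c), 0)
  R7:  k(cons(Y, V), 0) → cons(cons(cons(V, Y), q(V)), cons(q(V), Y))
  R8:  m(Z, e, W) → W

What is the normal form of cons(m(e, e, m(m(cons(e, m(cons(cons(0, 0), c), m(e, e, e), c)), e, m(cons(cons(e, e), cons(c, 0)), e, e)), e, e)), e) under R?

cons(e, e)

1. cons(m(e, e, m(m(cons(e, m(cons(cons(0, 0), c), m(e, e, e), c)), e, m(cons(cons(e, e), cons(c, 0)), e, e)), e, e)), e)  →  cons(m(m(cons(e, m(cons(cons(0, 0), c), m(e, e, e), c)), e, m(cons(cons(e, e), cons(c, 0)), e, e)), e, e), e)   [R8 at 1]
2. cons(m(m(cons(e, m(cons(cons(0, 0), c), m(e, e, e), c)), e, m(cons(cons(e, e), cons(c, 0)), e, e)), e, e), e)  →  cons(e, e)   [R8 at 1]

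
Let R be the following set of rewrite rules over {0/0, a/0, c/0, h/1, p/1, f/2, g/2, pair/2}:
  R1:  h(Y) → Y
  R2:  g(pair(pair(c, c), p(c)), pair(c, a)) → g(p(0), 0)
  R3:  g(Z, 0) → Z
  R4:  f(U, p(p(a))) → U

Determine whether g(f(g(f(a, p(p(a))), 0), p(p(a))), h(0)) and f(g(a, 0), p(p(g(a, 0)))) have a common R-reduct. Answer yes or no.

Reduce t₁ = g(f(g(f(a, p(p(a))), 0), p(p(a))), h(0)):
1. g(f(g(f(a, p(p(a))), 0), p(p(a))), h(0))  →  g(g(f(a, p(p(a))), 0), h(0))   [R4 at 1]
2. g(g(f(a, p(p(a))), 0), h(0))  →  g(f(a, p(p(a))), h(0))   [R3 at 1]
3. g(f(a, p(p(a))), h(0))  →  g(a, h(0))   [R4 at 1]
4. g(a, h(0))  →  g(a, 0)   [R1 at 2]
5. g(a, 0)  →  a   [R3 at ε]

Reduce t₂ = f(g(a, 0), p(p(g(a, 0)))):
1. f(g(a, 0), p(p(g(a, 0))))  →  f(a, p(p(g(a, 0))))   [R3 at 1]
2. f(a, p(p(g(a, 0))))  →  f(a, p(p(a)))   [R3 at 2.1.1]
3. f(a, p(p(a)))  →  a   [R4 at ε]

yes — NF(t₁) = a, NF(t₂) = a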